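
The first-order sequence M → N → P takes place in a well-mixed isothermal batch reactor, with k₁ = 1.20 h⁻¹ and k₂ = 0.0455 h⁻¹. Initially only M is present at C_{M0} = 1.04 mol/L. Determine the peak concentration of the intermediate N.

0.914 mol/L

Evaluating C_N at t_opt = ln(k₂/k₁)/(k₂−k₁) gives C_{N,max}/C_{M0} = (k₁/k₂)^[k₂/(k₂−k₁)].
= (1.20/0.0455)^(0.0455/(0.0455−1.20)) = (26.37)^(-0.03941) = 0.8790.
C_{N,max} = 0.8790×1.04 = 0.914 mol/L.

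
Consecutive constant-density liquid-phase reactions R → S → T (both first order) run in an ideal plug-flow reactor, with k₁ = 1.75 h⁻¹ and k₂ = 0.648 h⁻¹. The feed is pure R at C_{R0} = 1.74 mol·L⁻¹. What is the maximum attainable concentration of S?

Evaluating C_S at τ_opt = ln(k₂/k₁)/(k₂−k₁) gives C_{S,max}/C_{R0} = (k₁/k₂)^[k₂/(k₂−k₁)].
= (1.75/0.648)^(0.648/(0.648−1.75)) = (2.701)^(-0.5880) = 0.5576.
C_{S,max} = 0.5576×1.74 = 0.970 mol·L⁻¹.

0.970 mol·L⁻¹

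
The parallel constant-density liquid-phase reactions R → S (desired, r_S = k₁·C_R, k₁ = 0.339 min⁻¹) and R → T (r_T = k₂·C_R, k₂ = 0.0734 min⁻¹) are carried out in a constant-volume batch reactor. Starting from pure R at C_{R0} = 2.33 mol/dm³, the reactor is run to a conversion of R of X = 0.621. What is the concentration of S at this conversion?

1.19 mol/dm³

C_R = C_{R0}(1−X) = 0.8831 mol/dm³.
Both paths are first order in R, so the instantaneous fraction to S is constant: dC_S/d(−C_R) = k₁/(k₁+k₂) = 0.8220.
C_S = 0.8220·(C_{R0}−C_R) = 0.8220×1.447 = 1.19 mol/dm³.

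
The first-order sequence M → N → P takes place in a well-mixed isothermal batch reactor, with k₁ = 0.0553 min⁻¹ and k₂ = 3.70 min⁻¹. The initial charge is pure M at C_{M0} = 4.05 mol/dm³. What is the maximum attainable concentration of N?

0.0568 mol/dm³

For a first-order series the maximum intermediate yield is C_{N,max}/C_{M0} = (k₁/k₂)^[k₂/(k₂−k₁)].
= (0.0553/3.70)^(3.70/(3.70−0.0553)) = (0.01495)^(1.015) = 0.01402.
C_{N,max} = 0.01402×4.05 = 0.0568 mol/dm³.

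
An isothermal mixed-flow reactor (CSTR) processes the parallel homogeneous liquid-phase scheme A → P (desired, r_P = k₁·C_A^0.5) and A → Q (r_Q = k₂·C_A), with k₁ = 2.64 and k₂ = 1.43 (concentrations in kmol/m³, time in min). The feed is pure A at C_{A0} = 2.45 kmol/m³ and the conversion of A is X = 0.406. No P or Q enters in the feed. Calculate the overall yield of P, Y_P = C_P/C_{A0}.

0.246

Exit C_A = C_{A0}(1−X) = 2.45×0.594 = 1.455 kmol/m³.
A CSTR operates uniformly at the exit composition, giving r_P = 3.185 and r_Q = 2.081 (each k·C_A^n at C_A = 1.455).
Fraction of consumed A going to P: r_P/(r_P+r_Q) = 0.6048.
C_P = 0.6048·C_{A0}·X = 0.6048×2.45×0.406 = 0.602 kmol/m³; Y_P = C_P/C_{A0} = 0.246.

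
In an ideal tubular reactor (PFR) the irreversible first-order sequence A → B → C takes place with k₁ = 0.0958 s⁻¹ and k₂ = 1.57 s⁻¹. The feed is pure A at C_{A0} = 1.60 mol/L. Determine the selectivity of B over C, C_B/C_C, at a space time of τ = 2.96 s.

0.243

For first-order series with pure A initially, C_B(τ) = k₁C_{A0}/(k₂−k₁)·(e^(−k₁τ) − e^(−k₂τ)).
e^(−k₁τ) = e^(−0.0958×2.96) = e^(−0.2836) = 0.7531; e^(−k₂τ) = e^(−4.647) = 0.009588.
C_B = 0.0958×1.60/(1.57−0.0958) × (0.7531−0.009588) = 0.1040×0.7435 = 0.07731 mol/L.
C_A = C_{A0}e^(−k₁τ) = 1.205 mol/L, so C_C = C_{A0}−C_A−C_B = 0.3177 mol/L; C_B/C_C = 0.243.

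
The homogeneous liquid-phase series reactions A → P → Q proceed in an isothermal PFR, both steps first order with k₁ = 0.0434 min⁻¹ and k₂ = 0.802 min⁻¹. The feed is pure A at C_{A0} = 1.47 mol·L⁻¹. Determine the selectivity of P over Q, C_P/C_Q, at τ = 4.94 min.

0.305

For first-order series with pure A initially, C_P(τ) = k₁C_{A0}/(k₂−k₁)·(e^(−k₁τ) − e^(−k₂τ)).
e^(−k₁τ) = e^(−0.0434×4.94) = e^(−0.2144) = 0.8070; e^(−k₂τ) = e^(−3.962) = 0.01903.
C_P = 0.0434×1.47/(0.802−0.0434) × (0.8070−0.01903) = 0.08410×0.7880 = 0.06627 mol·L⁻¹.
C_A = C_{A0}e^(−k₁τ) = 1.186 mol·L⁻¹, so C_Q = C_{A0}−C_A−C_P = 0.2174 mol·L⁻¹; C_P/C_Q = 0.305.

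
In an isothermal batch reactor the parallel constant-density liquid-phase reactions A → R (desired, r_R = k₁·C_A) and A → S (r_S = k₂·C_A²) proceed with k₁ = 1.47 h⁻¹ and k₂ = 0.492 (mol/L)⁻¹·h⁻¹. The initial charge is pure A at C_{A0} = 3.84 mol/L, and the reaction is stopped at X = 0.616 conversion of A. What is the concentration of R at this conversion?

1.27 mol/L

C_A = C_{A0}(1−X) = 1.475 mol/L.
Along a PFR/batch, dC_R/dC_A = −r_R/(r_R+r_S) = −k₁/(k₁+k₂·C_A).
Integrating from C_{A0} to C_A: C_R = (1.47/0.492)·ln[(1.47+0.492·3.84)/(1.47+0.492·1.47)] = 2.988·ln(3.359/2.195) = 1.271 mol/L.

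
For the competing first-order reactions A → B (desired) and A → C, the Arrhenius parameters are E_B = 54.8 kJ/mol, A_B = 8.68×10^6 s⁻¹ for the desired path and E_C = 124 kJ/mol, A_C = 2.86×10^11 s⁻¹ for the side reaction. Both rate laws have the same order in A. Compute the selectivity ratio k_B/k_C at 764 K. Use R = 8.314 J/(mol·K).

1.64

With equal orders, S_{B/C} = k_B/k_C = (A_B/A_C)·exp[(E_C−E_B)/(RT)].
(E_C−E_B)/(RT) = (124−54.8)×10³/(8.314×764) = 69200/6352 = 10.89.
k_B/k_C = (8.68×10^6/2.86×10^11)·exp(10.89) = 3.035×10^-5 × 53873 = 1.64.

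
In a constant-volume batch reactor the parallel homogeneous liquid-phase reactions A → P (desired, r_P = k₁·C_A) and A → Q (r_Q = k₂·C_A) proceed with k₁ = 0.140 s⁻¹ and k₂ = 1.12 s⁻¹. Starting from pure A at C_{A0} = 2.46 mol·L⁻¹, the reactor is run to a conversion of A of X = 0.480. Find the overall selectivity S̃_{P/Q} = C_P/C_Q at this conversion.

C_A = C_{A0}(1−X) = 1.279 mol·L⁻¹.
Both paths are first order in A, so the instantaneous fraction to P is constant: dC_P/d(−C_A) = k₁/(k₁+k₂) = 0.1111.
C_P = 0.1111·(C_{A0}−C_A) = 0.1111×1.181 = 0.131 mol·L⁻¹.
C_Q = (C_{A0}−C_A)−C_P = 1.050 mol·L⁻¹; S̃_{P/Q} = 0.1312/1.050 = 0.125.

0.125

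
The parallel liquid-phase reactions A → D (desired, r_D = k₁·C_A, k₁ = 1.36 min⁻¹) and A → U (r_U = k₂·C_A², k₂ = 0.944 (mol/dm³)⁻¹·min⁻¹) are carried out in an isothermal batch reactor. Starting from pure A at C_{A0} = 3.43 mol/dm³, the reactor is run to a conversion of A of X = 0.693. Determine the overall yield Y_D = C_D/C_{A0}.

C_A = C_{A0}(1−X) = 1.053 mol/dm³.
Along a PFR/batch, dC_D/dC_A = −r_D/(r_D+r_U) = −k₁/(k₁+k₂·C_A).
Integrating from C_{A0} to C_A: C_D = (1.36/0.944)·ln[(1.36+0.944·3.43)/(1.36+0.944·1.05)] = 1.441·ln(4.598/2.354) = 0.9645 mol/dm³.
Y_D = C_D/C_{A0} = 0.9645/3.43 = 0.281.

0.281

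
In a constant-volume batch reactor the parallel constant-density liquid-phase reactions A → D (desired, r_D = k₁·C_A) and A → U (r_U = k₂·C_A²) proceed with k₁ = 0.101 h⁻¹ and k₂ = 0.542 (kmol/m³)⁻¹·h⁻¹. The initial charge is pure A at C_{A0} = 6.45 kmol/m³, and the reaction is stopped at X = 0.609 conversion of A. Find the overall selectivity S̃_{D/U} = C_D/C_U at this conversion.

0.0444

C_A = C_{A0}(1−X) = 2.522 kmol/m³.
Along a PFR/batch, dC_D/dC_A = −r_D/(r_D+r_U) = −k₁/(k₁+k₂·C_A).
Integrating from C_{A0} to C_A: C_D = (0.101/0.542)·ln[(0.101+0.542·6.45)/(0.101+0.542·2.52)] = 0.1863·ln(3.597/1.468) = 0.1670 kmol/m³.
C_U = (C_{A0}−C_A)−C_D = 3.761 kmol/m³; S̃_{D/U} = 0.1670/3.761 = 0.0444.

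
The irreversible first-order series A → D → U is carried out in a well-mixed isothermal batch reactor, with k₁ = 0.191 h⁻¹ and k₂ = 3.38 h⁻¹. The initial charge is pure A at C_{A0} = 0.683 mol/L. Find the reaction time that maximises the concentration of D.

0.901 h

For first-order series the maximum of C_D occurs at t_opt = ln(k₂/k₁)/(k₂−k₁).
= ln(3.38/0.191)/(3.38−0.191) = ln(17.70)/3.189 = 2.873/3.189 = 0.901 h.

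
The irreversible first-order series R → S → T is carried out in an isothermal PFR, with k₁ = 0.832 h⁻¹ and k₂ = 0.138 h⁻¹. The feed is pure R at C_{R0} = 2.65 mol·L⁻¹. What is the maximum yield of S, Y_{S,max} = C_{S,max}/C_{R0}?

0.700

For a first-order series the maximum intermediate yield is C_{S,max}/C_{R0} = (k₁/k₂)^[k₂/(k₂−k₁)].
= (0.832/0.138)^(0.138/(0.138−0.832)) = (6.029)^(-0.1988) = 0.6996.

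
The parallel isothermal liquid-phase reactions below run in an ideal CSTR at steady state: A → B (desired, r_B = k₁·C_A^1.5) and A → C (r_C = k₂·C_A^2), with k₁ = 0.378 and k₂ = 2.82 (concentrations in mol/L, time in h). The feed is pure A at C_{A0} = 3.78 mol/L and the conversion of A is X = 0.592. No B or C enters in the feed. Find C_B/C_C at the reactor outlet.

Exit C_A = C_{A0}(1−X) = 3.78×0.408 = 1.542 mol/L.
A CSTR operates uniformly at the exit composition, giving r_B = 0.7240 and r_C = 6.707 (each k·C_A^n at C_A = 1.542).
Overall selectivity = C_B/C_C = r_Bτ/(r_Cτ) = r_B/r_C = 0.108.

0.108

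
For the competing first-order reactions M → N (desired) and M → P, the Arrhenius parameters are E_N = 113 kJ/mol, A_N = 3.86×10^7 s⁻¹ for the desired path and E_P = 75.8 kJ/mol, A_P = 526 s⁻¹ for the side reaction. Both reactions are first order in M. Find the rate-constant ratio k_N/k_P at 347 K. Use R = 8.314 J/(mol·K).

Since both paths have the same order in M, the concentration cancels and S_{N/P} = k_N/k_P = (A_N/A_P)·exp[(E_P−E_N)/(RT)].
(E_P−E_N)/(RT) = (75.8−113)×10³/(8.314×347) = -37200/2885 = -12.89.
k_N/k_P = (3.86×10^7/526)·exp(-12.89) = 73384 × 2.512×10^-6 = 0.184.

0.184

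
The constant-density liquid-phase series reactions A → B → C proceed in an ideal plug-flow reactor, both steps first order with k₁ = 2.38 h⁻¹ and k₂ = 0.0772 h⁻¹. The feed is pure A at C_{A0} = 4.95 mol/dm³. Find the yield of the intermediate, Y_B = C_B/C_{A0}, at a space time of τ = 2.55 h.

0.846

For first-order series with pure A initially, C_B(τ) = k₁C_{A0}/(k₂−k₁)·(e^(−k₁τ) − e^(−k₂τ)).
e^(−k₁τ) = e^(−2.38×2.55) = e^(−6.069) = 0.002313; e^(−k₂τ) = e^(−0.1969) = 0.8213.
C_B = 2.38×4.95/(0.0772−2.38) × (0.002313−0.8213) = (-5.116)×(-0.8190) = 4.190 mol/dm³.
Y_B = C_B/C_{A0} = 4.190/4.95 = 0.846.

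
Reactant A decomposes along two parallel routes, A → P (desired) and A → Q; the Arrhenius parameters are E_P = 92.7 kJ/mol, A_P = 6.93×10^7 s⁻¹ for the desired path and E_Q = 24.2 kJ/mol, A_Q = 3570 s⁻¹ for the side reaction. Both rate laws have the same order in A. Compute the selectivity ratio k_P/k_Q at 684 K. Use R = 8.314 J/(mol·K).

k_P/k_Q = (A_P/A_Q)·exp[−(E_P−E_Q)/(RT)] = (A_P/A_Q)·exp[(E_Q−E_P)/(RT)].
(E_Q−E_P)/(RT) = (24.2−92.7)×10³/(8.314×684) = -68500/5687 = -12.05.
k_P/k_Q = (6.93×10^7/3570)·exp(-12.05) = 19412 × 5.871×10^-6 = 0.114.
Since E_P > E_Q, raising the temperature improves selectivity toward P.

0.114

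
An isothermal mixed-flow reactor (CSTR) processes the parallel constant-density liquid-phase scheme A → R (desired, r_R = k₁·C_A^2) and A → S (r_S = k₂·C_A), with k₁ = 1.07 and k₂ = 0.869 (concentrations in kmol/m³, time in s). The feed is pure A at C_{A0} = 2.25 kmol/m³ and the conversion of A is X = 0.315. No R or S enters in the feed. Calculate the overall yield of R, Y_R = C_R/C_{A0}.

0.206

Exit C_A = C_{A0}(1−X) = 2.25×0.685 = 1.541 kmol/m³.
A CSTR operates uniformly at the exit composition, giving r_R = 2.542 and r_S = 1.339 (each k·C_A^n at C_A = 1.541).
Fraction of consumed A going to R: r_R/(r_R+r_S) = 0.6549.
C_R = 0.6549·C_{A0}·X = 0.6549×2.25×0.315 = 0.464 kmol/m³; Y_R = C_R/C_{A0} = 0.206.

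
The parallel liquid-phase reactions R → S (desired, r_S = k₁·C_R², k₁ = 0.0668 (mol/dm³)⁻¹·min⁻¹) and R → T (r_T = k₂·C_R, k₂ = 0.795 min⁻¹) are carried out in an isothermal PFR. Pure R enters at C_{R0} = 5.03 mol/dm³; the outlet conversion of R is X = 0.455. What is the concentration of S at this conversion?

C_R = C_{R0}(1−X) = 2.741 mol/dm³.
Along a PFR/batch, dC_T/dC_R = −r_T/(r_S+r_T) = −k₂/(k₂+k₁·C_R).
Integrating from C_{R0} to C_R: C_T = (0.795/0.0668)·ln[(0.795+0.0668·5.03)/(0.795+0.0668·2.74)] = 11.90·ln(1.131/0.9781) = 1.728 mol/dm³.
Then C_S = (C_{R0}−C_R) − C_T = 2.289 − 1.728 = 0.5603 mol/dm³.

0.560 mol/dm³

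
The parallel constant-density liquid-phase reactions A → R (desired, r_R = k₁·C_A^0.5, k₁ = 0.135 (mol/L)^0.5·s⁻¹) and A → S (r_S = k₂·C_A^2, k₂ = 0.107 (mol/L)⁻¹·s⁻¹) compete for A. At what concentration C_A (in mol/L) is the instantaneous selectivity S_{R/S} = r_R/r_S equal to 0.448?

S_{R/S} = (k₁/k₂)·C_A^-1.5 ⇒ C_A = (S·k₂/k₁)^(1/(-1.5)).
= (0.448×0.107/0.135)^(-0.6667) = (0.3551)^(-0.6667) = 1.99 mol/L.

1.99 mol/L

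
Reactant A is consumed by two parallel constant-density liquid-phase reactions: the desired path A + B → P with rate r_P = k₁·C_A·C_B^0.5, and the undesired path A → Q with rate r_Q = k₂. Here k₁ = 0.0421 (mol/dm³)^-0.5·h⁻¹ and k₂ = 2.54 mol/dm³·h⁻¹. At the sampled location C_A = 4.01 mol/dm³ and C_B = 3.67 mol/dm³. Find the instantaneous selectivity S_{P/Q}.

S_{P/Q} = r_P/r_Q = (k₁·C_A·C_B^0.5)/(k₂) = (k₁/k₂)·C_A·C_B^0.5.
= (0.0421×4.010×3.670^0.5) / (2.54) = 0.3234/2.540 = 0.127.
Since the desired path is higher order in A, keeping C_A high (PFR or concentrated feed) favours P.

0.127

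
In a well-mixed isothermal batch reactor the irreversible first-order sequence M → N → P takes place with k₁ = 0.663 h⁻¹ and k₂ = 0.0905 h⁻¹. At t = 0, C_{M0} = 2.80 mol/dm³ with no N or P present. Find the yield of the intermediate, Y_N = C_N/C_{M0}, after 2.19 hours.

0.679

Solving the coupled first-order balances gives C_N(t) = [k₁/(k₂−k₁)]·C_{M0}·(e^(−k₁t) − e^(−k₂t)).
e^(−k₁t) = e^(−0.663×2.19) = e^(−1.452) = 0.2341; e^(−k₂t) = e^(−0.1982) = 0.8202.
C_N = 0.663×2.80/(0.0905−0.663) × (0.2341−0.8202) = (-3.243)×(-0.5861) = 1.901 mol/dm³.
Y_N = C_N/C_{M0} = 1.901/2.80 = 0.679.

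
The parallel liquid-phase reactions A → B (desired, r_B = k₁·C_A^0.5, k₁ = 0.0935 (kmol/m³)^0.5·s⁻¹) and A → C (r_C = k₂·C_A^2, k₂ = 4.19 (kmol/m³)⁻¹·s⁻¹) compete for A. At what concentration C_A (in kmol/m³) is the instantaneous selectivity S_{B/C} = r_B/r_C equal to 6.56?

S_{B/C} = (k₁/k₂)·C_A^-1.5 ⇒ C_A = (S·k₂/k₁)^(1/(-1.5)).
= (6.56×4.19/0.0935)^(-0.6667) = (294.0)^(-0.6667) = 0.0226 kmol/m³.

0.0226 kmol/m³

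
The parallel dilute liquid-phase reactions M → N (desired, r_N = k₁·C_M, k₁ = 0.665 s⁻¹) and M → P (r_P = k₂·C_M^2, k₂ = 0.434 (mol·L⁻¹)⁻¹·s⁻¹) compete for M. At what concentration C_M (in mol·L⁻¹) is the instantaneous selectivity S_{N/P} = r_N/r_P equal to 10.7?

S_{N/P} = (k₁/k₂)·C_M⁻¹ ⇒ C_M = (S·k₂/k₁)^(-1).
= (10.7×0.434/0.665)^(-1) = (6.983)^(-1) = 0.143 mol·L⁻¹.

0.143 mol·L⁻¹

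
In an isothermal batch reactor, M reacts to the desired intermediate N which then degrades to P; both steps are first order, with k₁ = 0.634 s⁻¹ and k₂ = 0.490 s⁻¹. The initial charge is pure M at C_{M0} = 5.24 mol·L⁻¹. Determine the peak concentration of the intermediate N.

2.18 mol·L⁻¹

For a first-order series the maximum intermediate yield is C_{N,max}/C_{M0} = (k₁/k₂)^[k₂/(k₂−k₁)].
= (0.634/0.490)^(0.490/(0.490−0.634)) = (1.294)^(-3.403) = 0.4162.
C_{N,max} = 0.4162×5.24 = 2.18 mol·L⁻¹.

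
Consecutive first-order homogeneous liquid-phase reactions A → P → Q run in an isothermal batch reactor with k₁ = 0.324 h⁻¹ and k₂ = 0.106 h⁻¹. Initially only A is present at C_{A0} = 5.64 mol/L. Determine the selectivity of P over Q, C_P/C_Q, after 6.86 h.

The intermediate concentration in a first-order A→B→C sequence is C_P = k₁C_{A0}(e^(−k₁t) − e^(−k₂t))/(k₂−k₁).
e^(−k₁t) = e^(−0.324×6.86) = e^(−2.223) = 0.1083; e^(−k₂t) = e^(−0.7272) = 0.4833.
C_P = 0.324×5.64/(0.106−0.324) × (0.1083−0.4833) = (-8.382)×(-0.3750) = 3.143 mol/L.
C_A = C_{A0}e^(−k₁t) = 0.6109 mol/L, so C_Q = C_{A0}−C_A−C_P = 1.886 mol/L; C_P/C_Q = 1.67.

1.67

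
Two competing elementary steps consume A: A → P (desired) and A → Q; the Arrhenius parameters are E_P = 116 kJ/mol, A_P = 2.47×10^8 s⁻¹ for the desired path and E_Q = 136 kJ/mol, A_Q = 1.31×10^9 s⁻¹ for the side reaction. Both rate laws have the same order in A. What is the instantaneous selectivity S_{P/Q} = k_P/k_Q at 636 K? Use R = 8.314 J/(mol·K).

8.28

Since both paths have the same order in A, the concentration cancels and S_{P/Q} = k_P/k_Q = (A_P/A_Q)·exp[(E_Q−E_P)/(RT)].
(E_Q−E_P)/(RT) = (136−116)×10³/(8.314×636) = 20000/5288 = 3.782.
k_P/k_Q = (2.47×10^8/1.31×10^9)·exp(3.782) = 0.1885 × 43.92 = 8.28.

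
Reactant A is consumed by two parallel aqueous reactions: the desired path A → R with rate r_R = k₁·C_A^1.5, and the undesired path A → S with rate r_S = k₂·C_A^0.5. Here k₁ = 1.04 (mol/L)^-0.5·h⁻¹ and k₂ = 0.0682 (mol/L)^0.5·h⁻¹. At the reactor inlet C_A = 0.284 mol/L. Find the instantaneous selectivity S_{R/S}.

S_{R/S} = r_R/r_S = (k₁·C_A^1.5)/(k₂·C_A^0.5) = (k₁/k₂)·C_A.
= (1.04×0.2840^1.5) / (0.0682×0.2840^0.5) = 0.1574/0.03634 = 4.33.
Since the desired path is higher order in A, keeping C_A high (PFR or concentrated feed) favours R.

4.33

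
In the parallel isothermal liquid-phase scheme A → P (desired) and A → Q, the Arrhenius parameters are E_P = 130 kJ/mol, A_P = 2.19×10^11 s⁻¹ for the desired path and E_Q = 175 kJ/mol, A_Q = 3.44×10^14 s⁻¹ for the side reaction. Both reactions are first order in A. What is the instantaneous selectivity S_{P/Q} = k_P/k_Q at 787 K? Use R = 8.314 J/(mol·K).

k_P/k_Q = (A_P/A_Q)·exp[−(E_P−E_Q)/(RT)] = (A_P/A_Q)·exp[(E_Q−E_P)/(RT)].
(E_Q−E_P)/(RT) = (175−130)×10³/(8.314×787) = 45000/6543 = 6.877.
k_P/k_Q = (2.19×10^11/3.44×10^14)·exp(6.877) = 6.366×10^-4 × 970.2 = 0.618.

0.618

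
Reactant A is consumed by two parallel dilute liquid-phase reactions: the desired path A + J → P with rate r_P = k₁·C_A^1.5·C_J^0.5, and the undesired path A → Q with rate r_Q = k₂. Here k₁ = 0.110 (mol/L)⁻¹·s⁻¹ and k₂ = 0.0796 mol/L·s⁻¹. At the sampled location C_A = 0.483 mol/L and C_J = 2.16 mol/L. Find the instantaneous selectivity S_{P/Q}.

S_{P/Q} = r_P/r_Q = (k₁·C_A^1.5·C_J^0.5)/(k₂) = (k₁/k₂)·C_A^1.5·C_J^0.5.
= (0.110×0.4830^1.5×2.160^0.5) / (0.0796) = 0.05427/0.07960 = 0.682.
Since the desired path is higher order in A, keeping C_A high (PFR or concentrated feed) favours P.

0.682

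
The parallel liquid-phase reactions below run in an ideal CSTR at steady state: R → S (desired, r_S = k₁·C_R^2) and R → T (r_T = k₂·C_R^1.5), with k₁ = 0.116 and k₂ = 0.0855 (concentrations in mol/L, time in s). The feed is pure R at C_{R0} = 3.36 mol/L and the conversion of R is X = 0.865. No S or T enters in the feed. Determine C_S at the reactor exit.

Exit C_R = C_{R0}(1−X) = 3.36×0.135 = 0.4536 mol/L.
In a CSTR the entire volume is at exit conditions, so r_S = 0.116×0.4536^2 = 0.02387 and r_T = 0.0855×0.4536^1.5 = 0.02612.
Fraction of consumed R going to S: r_S/(r_S+r_T) = 0.4775.
C_S = 0.4775·C_{R0}·X = 0.4775×3.36×0.865 = 1.39 mol/L.

1.39 mol/L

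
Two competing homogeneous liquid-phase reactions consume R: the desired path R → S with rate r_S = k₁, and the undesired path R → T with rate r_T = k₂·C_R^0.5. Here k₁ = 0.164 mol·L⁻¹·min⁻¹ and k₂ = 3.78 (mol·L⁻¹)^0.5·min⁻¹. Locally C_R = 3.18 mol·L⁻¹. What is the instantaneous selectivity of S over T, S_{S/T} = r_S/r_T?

S_{S/T} = r_S/r_T = (k₁)/(k₂·C_R^0.5) = (k₁/k₂)·C_R^-0.5.
= (0.164) / (3.78×3.180^0.5) = 0.1640/6.741 = 0.0243.

0.0243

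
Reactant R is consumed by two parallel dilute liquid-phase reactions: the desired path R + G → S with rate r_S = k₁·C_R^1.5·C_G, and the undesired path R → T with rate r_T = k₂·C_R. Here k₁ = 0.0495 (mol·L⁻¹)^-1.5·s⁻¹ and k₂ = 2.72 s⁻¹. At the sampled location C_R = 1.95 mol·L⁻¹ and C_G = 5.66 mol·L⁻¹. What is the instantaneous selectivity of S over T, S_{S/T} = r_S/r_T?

0.144

S_{S/T} = r_S/r_T = (k₁·C_R^1.5·C_G)/(k₂·C_R) = (k₁/k₂)·C_R^0.5·C_G.
= (0.0495×1.950^1.5×5.660) / (2.72×1.950) = 0.7629/5.304 = 0.144.
Since the desired path is higher order in R, keeping C_R high (PFR or concentrated feed) favours S.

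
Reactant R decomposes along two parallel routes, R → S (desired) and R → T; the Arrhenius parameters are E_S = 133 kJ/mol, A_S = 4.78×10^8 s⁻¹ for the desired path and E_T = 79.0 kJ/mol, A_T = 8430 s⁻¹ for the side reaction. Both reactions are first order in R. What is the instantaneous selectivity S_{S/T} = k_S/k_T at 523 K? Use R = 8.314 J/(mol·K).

Since both paths have the same order in R, the concentration cancels and S_{S/T} = k_S/k_T = (A_S/A_T)·exp[(E_T−E_S)/(RT)].
(E_T−E_S)/(RT) = (79.0−133)×10³/(8.314×523) = -54000/4348 = -12.42.
k_S/k_T = (4.78×10^8/8430)·exp(-12.42) = 56702 × 4.042×10^-6 = 0.229.

0.229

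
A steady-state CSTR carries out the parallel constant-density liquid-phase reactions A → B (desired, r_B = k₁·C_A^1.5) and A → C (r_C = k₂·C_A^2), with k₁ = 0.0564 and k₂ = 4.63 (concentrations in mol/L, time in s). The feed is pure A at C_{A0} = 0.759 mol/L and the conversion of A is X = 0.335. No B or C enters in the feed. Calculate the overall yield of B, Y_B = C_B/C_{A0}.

0.00565

Exit C_A = C_{A0}(1−X) = 0.759×0.665 = 0.5047 mol/L.
Rates in a CSTR are evaluated at the outlet concentration: r_B = 0.0564×0.5047^1.5 = 0.02022, r_C = 4.63×0.5047^2 = 1.180.
Fraction of consumed A going to B: r_B/(r_B+r_C) = 0.01686.
C_B = 0.01686·C_{A0}·X = 0.01686×0.759×0.335 = 0.00429 mol/L; Y_B = C_B/C_{A0} = 0.00565.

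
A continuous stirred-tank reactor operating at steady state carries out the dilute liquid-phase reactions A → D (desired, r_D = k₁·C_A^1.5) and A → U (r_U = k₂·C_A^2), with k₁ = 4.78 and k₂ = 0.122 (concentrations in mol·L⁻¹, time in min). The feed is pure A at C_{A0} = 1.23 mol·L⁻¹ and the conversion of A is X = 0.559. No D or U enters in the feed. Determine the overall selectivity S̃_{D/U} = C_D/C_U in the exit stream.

53.2

Exit C_A = C_{A0}(1−X) = 1.23×0.441 = 0.5424 mol·L⁻¹.
A CSTR operates uniformly at the exit composition, giving r_D = 1.910 and r_U = 0.03590 (each k·C_A^n at C_A = 0.5424).
Overall selectivity = C_D/C_U = r_Dτ/(r_Uτ) = r_D/r_U = 53.2.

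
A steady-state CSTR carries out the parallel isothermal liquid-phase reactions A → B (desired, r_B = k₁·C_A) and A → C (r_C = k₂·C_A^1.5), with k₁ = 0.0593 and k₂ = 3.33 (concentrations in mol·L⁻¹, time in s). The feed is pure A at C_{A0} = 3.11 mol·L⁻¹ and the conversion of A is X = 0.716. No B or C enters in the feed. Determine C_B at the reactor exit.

0.0414 mol·L⁻¹

Exit C_A = C_{A0}(1−X) = 3.11×0.284 = 0.8832 mol·L⁻¹.
Rates in a CSTR are evaluated at the outlet concentration: r_B = 0.0593×0.8832 = 0.05238, r_C = 3.33×0.8832^1.5 = 2.764.
Fraction of consumed A going to B: r_B/(r_B+r_C) = 0.01860.
C_B = 0.01860·C_{A0}·X = 0.01860×3.11×0.716 = 0.0414 mol·L⁻¹.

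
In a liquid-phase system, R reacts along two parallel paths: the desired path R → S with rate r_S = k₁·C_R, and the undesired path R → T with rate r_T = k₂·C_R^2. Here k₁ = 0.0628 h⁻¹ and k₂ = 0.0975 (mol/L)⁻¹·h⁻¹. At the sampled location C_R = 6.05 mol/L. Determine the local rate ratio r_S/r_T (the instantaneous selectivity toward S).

S_{S/T} = r_S/r_T = (k₁·C_R)/(k₂·C_R^2) = (k₁/k₂)·C_R⁻¹.
= (0.0628×6.050) / (0.0975×6.050^2) = 0.3799/3.569 = 0.106.

0.106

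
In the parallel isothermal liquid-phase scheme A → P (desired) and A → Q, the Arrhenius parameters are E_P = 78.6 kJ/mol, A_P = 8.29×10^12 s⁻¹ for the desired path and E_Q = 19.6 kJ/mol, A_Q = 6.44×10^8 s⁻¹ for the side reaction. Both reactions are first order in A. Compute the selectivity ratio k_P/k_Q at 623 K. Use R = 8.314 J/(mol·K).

0.145

With equal orders, S_{P/Q} = k_P/k_Q = (A_P/A_Q)·exp[(E_Q−E_P)/(RT)].
(E_Q−E_P)/(RT) = (19.6−78.6)×10³/(8.314×623) = -59000/5180 = -11.39.
k_P/k_Q = (8.29×10^12/6.44×10^8)·exp(-11.39) = 12873 × 1.130×10^-5 = 0.145.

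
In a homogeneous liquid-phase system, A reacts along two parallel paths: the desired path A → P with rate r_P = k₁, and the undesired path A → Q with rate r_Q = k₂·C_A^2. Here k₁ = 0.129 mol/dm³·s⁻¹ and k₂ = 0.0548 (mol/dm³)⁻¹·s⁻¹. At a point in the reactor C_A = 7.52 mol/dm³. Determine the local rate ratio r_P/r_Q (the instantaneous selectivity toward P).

0.0416

S_{P/Q} = r_P/r_Q = (k₁)/(k₂·C_A^2) = (k₁/k₂)·C_A^-2.
= (0.129) / (0.0548×7.520^2) = 0.1290/3.099 = 0.0416.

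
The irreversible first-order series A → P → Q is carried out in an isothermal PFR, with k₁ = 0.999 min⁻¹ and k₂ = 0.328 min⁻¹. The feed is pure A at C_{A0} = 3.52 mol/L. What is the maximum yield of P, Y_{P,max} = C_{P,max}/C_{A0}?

At the optimum, C_{P,max}/C_{A0} = (k₁/k₂)^[k₂/(k₂−k₁)].
= (0.999/0.328)^(0.328/(0.328−0.999)) = (3.046)^(-0.4888) = 0.5802.

0.580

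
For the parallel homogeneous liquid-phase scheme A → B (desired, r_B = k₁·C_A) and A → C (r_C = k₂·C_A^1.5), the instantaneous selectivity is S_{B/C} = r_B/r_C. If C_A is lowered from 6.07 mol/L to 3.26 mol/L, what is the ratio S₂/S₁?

S_{B/C} = (k₁/k₂)·C_A^-0.5, so S₂/S₁ = (C_{A,2}/C_{A,1})^-0.5.
= (3.26/6.07)^(-0.5) = (0.5371)^(-0.5) = 1.36.
Selectivity toward B rises as C_A falls — low-concentration operation is favoured.

1.36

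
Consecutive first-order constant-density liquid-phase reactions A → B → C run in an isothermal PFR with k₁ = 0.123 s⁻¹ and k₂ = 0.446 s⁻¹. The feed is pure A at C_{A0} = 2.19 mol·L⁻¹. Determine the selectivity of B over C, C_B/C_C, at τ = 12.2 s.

0.120

The intermediate concentration in a first-order A→B→C sequence is C_B = k₁C_{A0}(e^(−k₁τ) − e^(−k₂τ))/(k₂−k₁).
e^(−k₁τ) = e^(−0.123×12.2) = e^(−1.501) = 0.2230; e^(−k₂τ) = e^(−5.441) = 0.004334.
C_B = 0.123×2.19/(0.446−0.123) × (0.2230−0.004334) = 0.8340×0.2187 = 0.1824 mol·L⁻¹.
C_A = C_{A0}e^(−k₁τ) = 0.4884 mol·L⁻¹, so C_C = C_{A0}−C_A−C_B = 1.519 mol·L⁻¹; C_B/C_C = 0.120.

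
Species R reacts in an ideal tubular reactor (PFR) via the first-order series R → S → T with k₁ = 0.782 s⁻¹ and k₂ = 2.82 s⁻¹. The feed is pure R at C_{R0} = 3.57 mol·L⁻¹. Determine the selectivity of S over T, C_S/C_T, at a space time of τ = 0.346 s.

1.67

The intermediate concentration in a first-order A→B→C sequence is C_S = k₁C_{R0}(e^(−k₁τ) − e^(−k₂τ))/(k₂−k₁).
e^(−k₁τ) = e^(−0.782×0.346) = e^(−0.2706) = 0.7629; e^(−k₂τ) = e^(−0.9757) = 0.3769.
C_S = 0.782×3.57/(2.82−0.782) × (0.7629−0.3769) = 1.370×0.3860 = 0.5288 mol·L⁻¹.
C_R = C_{R0}e^(−k₁τ) = 2.724 mol·L⁻¹, so C_T = C_{R0}−C_R−C_S = 0.3175 mol·L⁻¹; C_S/C_T = 1.67.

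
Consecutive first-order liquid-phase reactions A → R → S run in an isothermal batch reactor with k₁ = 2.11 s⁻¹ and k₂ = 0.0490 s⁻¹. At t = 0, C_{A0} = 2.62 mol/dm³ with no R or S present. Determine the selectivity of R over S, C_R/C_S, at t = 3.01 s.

7.56

Solving the coupled first-order balances gives C_R(t) = [k₁/(k₂−k₁)]·C_{A0}·(e^(−k₁t) − e^(−k₂t)).
e^(−k₁t) = e^(−2.11×3.01) = e^(−6.351) = 0.001745; e^(−k₂t) = e^(−0.1475) = 0.8629.
C_R = 2.11×2.62/(0.0490−2.11) × (0.001745−0.8629) = (-2.682)×(-0.8611) = 2.310 mol/dm³.
C_A = C_{A0}e^(−k₁t) = 0.004571 mol/dm³, so C_S = C_{A0}−C_A−C_R = 0.3056 mol/dm³; C_R/C_S = 7.56.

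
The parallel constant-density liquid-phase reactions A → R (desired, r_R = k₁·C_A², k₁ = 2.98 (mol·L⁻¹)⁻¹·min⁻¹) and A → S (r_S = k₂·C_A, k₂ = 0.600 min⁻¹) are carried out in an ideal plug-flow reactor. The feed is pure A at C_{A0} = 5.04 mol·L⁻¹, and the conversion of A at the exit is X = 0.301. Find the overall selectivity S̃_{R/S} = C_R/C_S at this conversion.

21.1

C_A = C_{A0}(1−X) = 3.523 mol·L⁻¹.
Along a PFR/batch, dC_S/dC_A = −r_S/(r_R+r_S) = −k₂/(k₂+k₁·C_A).
Integrating from C_{A0} to C_A: C_S = (0.600/2.98)·ln[(0.600+2.98·5.04)/(0.600+2.98·3.52)] = 0.2013·ln(15.62/11.10) = 0.06880 mol·L⁻¹.
Then C_R = (C_{A0}−C_A) − C_S = 1.517 − 0.06880 = 1.448 mol·L⁻¹.
S̃_{R/S} = C_R/C_S = 1.448/0.06880 = 21.1.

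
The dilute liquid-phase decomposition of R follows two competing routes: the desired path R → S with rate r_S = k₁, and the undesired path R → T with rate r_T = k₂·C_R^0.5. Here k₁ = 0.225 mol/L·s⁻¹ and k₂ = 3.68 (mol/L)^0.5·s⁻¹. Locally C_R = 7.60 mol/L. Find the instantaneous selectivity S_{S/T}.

0.0222

S_{S/T} = r_S/r_T = (k₁)/(k₂·C_R^0.5) = (k₁/k₂)·C_R^-0.5.
= (0.225) / (3.68×7.600^0.5) = 0.2250/10.15 = 0.0222.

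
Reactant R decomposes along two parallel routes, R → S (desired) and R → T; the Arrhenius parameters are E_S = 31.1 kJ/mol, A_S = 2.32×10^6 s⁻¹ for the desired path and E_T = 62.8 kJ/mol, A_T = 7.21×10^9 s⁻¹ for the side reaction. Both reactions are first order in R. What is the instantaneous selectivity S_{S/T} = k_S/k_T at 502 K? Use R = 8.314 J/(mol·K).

0.640

k_S/k_T = (A_S/A_T)·exp[−(E_S−E_T)/(RT)] = (A_S/A_T)·exp[(E_T−E_S)/(RT)].
(E_T−E_S)/(RT) = (62.8−31.1)×10³/(8.314×502) = 31700/4174 = 7.595.
k_S/k_T = (2.32×10^6/7.21×10^9)·exp(7.595) = 3.218×10^-4 × 1989 = 0.640.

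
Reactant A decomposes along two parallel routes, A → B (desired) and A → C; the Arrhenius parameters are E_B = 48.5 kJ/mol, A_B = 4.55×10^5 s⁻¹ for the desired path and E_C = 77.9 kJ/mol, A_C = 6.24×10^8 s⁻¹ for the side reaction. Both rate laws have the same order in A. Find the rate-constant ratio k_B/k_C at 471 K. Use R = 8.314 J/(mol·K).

k_B/k_C = (A_B/A_C)·exp[−(E_B−E_C)/(RT)] = (A_B/A_C)·exp[(E_C−E_B)/(RT)].
(E_C−E_B)/(RT) = (77.9−48.5)×10³/(8.314×471) = 29400/3916 = 7.508.
k_B/k_C = (4.55×10^5/6.24×10^8)·exp(7.508) = 7.292×10^-4 × 1822 = 1.33.

1.33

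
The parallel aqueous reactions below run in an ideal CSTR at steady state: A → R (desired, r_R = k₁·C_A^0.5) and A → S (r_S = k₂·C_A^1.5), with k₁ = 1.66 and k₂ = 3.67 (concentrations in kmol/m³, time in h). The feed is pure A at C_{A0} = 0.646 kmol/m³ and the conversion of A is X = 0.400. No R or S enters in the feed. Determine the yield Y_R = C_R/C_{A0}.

Exit C_A = C_{A0}(1−X) = 0.646×0.600 = 0.3876 kmol/m³.
A CSTR operates uniformly at the exit composition, giving r_R = 1.033 and r_S = 0.8856 (each k·C_A^n at C_A = 0.3876).
Fraction of consumed A going to R: r_R/(r_R+r_S) = 0.5385.
C_R = 0.5385·C_{A0}·X = 0.5385×0.646×0.400 = 0.139 kmol/m³; Y_R = C_R/C_{A0} = 0.215.

0.215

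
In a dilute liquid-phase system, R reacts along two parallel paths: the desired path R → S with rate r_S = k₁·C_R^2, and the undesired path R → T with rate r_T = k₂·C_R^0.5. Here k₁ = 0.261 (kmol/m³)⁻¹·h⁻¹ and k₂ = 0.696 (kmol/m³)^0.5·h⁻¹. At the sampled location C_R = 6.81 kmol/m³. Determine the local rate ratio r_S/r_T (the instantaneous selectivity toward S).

6.66

S_{S/T} = r_S/r_T = (k₁·C_R^2)/(k₂·C_R^0.5) = (k₁/k₂)·C_R^1.5.
= (0.261×6.810^2) / (0.696×6.810^0.5) = 12.10/1.816 = 6.66.
Since the desired path is higher order in R, keeping C_R high (PFR or concentrated feed) favours S.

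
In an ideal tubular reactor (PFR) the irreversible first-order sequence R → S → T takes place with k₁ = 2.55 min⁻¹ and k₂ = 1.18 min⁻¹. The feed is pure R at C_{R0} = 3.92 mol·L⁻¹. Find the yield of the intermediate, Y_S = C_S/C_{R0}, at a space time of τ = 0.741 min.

0.495

Solving the coupled first-order balances gives C_S(τ) = [k₁/(k₂−k₁)]·C_{R0}·(e^(−k₁τ) − e^(−k₂τ)).
e^(−k₁τ) = e^(−2.55×0.741) = e^(−1.890) = 0.1511; e^(−k₂τ) = e^(−0.8744) = 0.4171.
C_S = 2.55×3.92/(1.18−2.55) × (0.1511−0.4171) = (-7.296)×(-0.2660) = 1.941 mol·L⁻¹.
Y_S = C_S/C_{R0} = 1.941/3.92 = 0.495.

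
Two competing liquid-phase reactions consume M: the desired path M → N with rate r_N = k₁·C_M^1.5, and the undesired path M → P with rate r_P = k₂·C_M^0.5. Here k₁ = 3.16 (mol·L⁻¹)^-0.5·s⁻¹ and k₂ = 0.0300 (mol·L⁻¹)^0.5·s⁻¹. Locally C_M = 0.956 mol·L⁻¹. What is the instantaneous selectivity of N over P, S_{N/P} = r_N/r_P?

S_{N/P} = r_N/r_P = (k₁·C_M^1.5)/(k₂·C_M^0.5) = (k₁/k₂)·C_M.
= (3.16×0.9560^1.5) / (0.0300×0.9560^0.5) = 2.954/0.02933 = 101.
Since the desired path is higher order in M, keeping C_M high (PFR or concentrated feed) favours N.

101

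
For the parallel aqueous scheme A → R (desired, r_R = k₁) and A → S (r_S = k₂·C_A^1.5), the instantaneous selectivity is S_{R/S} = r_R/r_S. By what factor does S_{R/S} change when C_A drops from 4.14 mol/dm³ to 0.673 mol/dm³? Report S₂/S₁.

15.3

S_{R/S} = (k₁/k₂)·C_A^-1.5, so S₂/S₁ = (C_{A,2}/C_{A,1})^-1.5.
= (0.673/4.14)^(-1.5) = (0.1626)^(-1.5) = 15.3.
Selectivity toward R rises as C_A falls — low-concentration operation is favoured.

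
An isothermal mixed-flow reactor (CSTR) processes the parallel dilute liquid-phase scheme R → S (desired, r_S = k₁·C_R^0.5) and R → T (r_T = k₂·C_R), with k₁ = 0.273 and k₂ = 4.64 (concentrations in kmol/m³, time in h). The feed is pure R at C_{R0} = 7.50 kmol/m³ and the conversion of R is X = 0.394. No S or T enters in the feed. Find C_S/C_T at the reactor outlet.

0.0276

Exit C_R = C_{R0}(1−X) = 7.50×0.606 = 4.545 kmol/m³.
Rates in a CSTR are evaluated at the outlet concentration: r_S = 0.273×4.545^0.5 = 0.5820, r_T = 4.64×4.545 = 21.09.
Overall selectivity = C_S/C_T = r_Sτ/(r_Tτ) = r_S/r_T = 0.0276.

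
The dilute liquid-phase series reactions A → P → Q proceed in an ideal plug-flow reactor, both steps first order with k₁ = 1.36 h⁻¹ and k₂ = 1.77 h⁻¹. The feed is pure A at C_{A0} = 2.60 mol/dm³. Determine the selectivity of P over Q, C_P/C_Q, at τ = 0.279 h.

Solving the coupled first-order balances gives C_P(τ) = [k₁/(k₂−k₁)]·C_{A0}·(e^(−k₁τ) − e^(−k₂τ)).
e^(−k₁τ) = e^(−1.36×0.279) = e^(−0.3794) = 0.6842; e^(−k₂τ) = e^(−0.4938) = 0.6103.
C_P = 1.36×2.60/(1.77−1.36) × (0.6842−0.6103) = 8.624×0.07396 = 0.6379 mol/dm³.
C_A = C_{A0}e^(−k₁τ) = 1.779 mol/dm³, so C_Q = C_{A0}−C_A−C_P = 0.1831 mol/dm³; C_P/C_Q = 3.48.

3.48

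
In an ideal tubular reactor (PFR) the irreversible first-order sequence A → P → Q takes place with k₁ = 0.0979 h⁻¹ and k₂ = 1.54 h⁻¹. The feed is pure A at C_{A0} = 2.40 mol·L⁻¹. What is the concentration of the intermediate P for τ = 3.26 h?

0.117 mol·L⁻¹

For first-order series with pure A initially, C_P(τ) = k₁C_{A0}/(k₂−k₁)·(e^(−k₁τ) − e^(−k₂τ)).
e^(−k₁τ) = e^(−0.0979×3.26) = e^(−0.3192) = 0.7268; e^(−k₂τ) = e^(−5.020) = 0.006602.
C_P = 0.0979×2.40/(1.54−0.0979) × (0.7268−0.006602) = 0.1629×0.7202 = 0.1173 mol·L⁻¹.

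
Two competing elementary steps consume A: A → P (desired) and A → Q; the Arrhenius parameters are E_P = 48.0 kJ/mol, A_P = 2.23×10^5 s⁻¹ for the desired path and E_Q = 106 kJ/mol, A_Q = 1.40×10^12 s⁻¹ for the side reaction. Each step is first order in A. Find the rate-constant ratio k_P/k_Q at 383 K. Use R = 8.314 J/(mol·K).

13.0

k_P/k_Q = (A_P/A_Q)·exp[−(E_P−E_Q)/(RT)] = (A_P/A_Q)·exp[(E_Q−E_P)/(RT)].
(E_Q−E_P)/(RT) = (106−48.0)×10³/(8.314×383) = 58000/3184 = 18.21.
k_P/k_Q = (2.23×10^5/1.40×10^12)·exp(18.21) = 1.593×10^-7 × 8.138×10^7 = 13.0.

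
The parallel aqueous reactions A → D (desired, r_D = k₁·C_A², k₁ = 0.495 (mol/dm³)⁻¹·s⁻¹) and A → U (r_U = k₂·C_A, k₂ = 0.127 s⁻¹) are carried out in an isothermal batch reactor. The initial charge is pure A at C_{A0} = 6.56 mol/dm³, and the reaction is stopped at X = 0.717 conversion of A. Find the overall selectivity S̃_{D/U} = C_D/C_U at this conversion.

C_A = C_{A0}(1−X) = 1.856 mol/dm³.
Along a PFR/batch, dC_U/dC_A = −r_U/(r_D+r_U) = −k₂/(k₂+k₁·C_A).
Integrating from C_{A0} to C_A: C_U = (0.127/0.495)·ln[(0.127+0.495·6.56)/(0.127+0.495·1.86)] = 0.2566·ln(3.374/1.046) = 0.3005 mol/dm³.
Then C_D = (C_{A0}−C_A) − C_U = 4.704 − 0.3005 = 4.403 mol/dm³.
S̃_{D/U} = C_D/C_U = 4.403/0.3005 = 14.7.

14.7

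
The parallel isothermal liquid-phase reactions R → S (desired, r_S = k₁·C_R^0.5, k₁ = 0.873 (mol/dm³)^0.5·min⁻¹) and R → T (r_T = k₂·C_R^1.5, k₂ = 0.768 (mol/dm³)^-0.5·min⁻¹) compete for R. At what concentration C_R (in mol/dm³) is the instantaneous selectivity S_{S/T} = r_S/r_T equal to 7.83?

S_{S/T} = (k₁/k₂)·C_R⁻¹ ⇒ C_R = (S·k₂/k₁)^(-1).
= (7.83×0.768/0.873)^(-1) = (6.888)^(-1) = 0.145 mol/dm³.

0.145 mol/dm³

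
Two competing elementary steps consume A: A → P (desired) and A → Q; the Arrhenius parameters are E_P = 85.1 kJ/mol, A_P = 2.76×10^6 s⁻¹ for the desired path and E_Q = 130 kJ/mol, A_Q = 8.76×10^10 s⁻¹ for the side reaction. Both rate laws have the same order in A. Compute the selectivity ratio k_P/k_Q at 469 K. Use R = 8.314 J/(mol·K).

3.16

Since both paths have the same order in A, the concentration cancels and S_{P/Q} = k_P/k_Q = (A_P/A_Q)·exp[(E_Q−E_P)/(RT)].
(E_Q−E_P)/(RT) = (130−85.1)×10³/(8.314×469) = 44900/3899 = 11.51.
k_P/k_Q = (2.76×10^6/8.76×10^10)·exp(11.51) = 3.151×10^-5 × 1.002×10^5 = 3.16.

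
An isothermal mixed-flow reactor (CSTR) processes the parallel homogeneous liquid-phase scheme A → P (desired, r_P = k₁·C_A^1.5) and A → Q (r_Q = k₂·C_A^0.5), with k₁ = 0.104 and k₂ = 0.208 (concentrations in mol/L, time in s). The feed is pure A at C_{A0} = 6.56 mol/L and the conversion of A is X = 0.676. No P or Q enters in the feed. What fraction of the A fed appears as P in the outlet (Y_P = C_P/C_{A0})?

Exit C_A = C_{A0}(1−X) = 6.56×0.324 = 2.125 mol/L.
In a CSTR the entire volume is at exit conditions, so r_P = 0.104×2.125^1.5 = 0.3223 and r_Q = 0.208×2.125^0.5 = 0.3032.
Fraction of consumed A going to P: r_P/(r_P+r_Q) = 0.5152.
C_P = 0.5152·C_{A0}·X = 0.5152×6.56×0.676 = 2.28 mol/L; Y_P = C_P/C_{A0} = 0.348.

0.348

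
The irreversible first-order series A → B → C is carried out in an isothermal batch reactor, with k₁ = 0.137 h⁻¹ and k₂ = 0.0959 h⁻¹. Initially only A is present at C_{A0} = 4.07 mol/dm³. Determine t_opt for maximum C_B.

The intermediate peaks when r₁ = r₂, i.e. k₁e^(−k₁t) = k₂e^(−k₂t), giving t_opt = ln(k₂/k₁)/(k₂−k₁).
= ln(0.0959/0.137)/(0.0959−0.137) = ln(0.7000)/-0.04110 = -0.3567/-0.04110 = 8.68 h.

8.68 h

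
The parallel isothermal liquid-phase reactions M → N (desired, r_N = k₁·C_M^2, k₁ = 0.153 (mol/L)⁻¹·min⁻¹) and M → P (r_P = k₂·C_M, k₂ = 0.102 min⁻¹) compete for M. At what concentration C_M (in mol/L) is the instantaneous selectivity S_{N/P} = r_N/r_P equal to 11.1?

7.40 mol/L

S_{N/P} = (k₁/k₂)·C_M ⇒ C_M = S·k₂/k₁.
= 11.1×0.102/0.153 = 7.40 mol/L.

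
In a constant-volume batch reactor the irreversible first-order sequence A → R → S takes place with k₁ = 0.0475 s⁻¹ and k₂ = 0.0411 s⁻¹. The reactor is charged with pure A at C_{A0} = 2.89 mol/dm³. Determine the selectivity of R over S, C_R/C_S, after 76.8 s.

0.144

For first-order series with pure A initially, C_R(t) = k₁C_{A0}/(k₂−k₁)·(e^(−k₁t) − e^(−k₂t)).
e^(−k₁t) = e^(−0.0475×76.8) = e^(−3.648) = 0.02604; e^(−k₂t) = e^(−3.156) = 0.04258.
C_R = 0.0475×2.89/(0.0411−0.0475) × (0.02604−0.04258) = (-21.45)×(-0.01653) = 0.3546 mol/dm³.
C_A = C_{A0}e^(−k₁t) = 0.07526 mol/dm³, so C_S = C_{A0}−C_A−C_R = 2.460 mol/dm³; C_R/C_S = 0.144.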